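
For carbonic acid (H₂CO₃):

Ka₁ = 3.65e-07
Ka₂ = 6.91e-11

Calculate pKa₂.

pKa₂ = -log(Ka₂) = -log(6.91e-11) = 10.16.

pK_{a2} = 10.16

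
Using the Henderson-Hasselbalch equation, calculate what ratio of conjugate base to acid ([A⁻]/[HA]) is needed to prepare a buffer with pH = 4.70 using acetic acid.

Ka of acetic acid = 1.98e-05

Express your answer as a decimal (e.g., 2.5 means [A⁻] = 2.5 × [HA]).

pKa = -log(1.98e-05) = 4.7033. pH = pKa + log([A⁻]/[HA]), so log([A⁻]/[HA]) = pH − pKa = 4.70 − 4.7033 = -0.0033. [A⁻]/[HA] = 10^(-0.0033) = 0.992

[A⁻]/[HA] = 0.992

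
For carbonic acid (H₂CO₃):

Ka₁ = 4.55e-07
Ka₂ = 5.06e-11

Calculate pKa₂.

pKa₂ = -log(Ka₂) = -log(5.06e-11) = 10.30.

pK_{a2} = 10.30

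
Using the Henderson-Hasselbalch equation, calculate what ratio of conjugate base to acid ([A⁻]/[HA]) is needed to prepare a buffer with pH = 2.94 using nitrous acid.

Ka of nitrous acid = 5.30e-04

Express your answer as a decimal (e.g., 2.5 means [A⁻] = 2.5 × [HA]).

pKa = -log(5.30e-04) = 3.2757. pH = pKa + log([A⁻]/[HA]), so log([A⁻]/[HA]) = pH − pKa = 2.94 − 3.2757 = -0.3357. [A⁻]/[HA] = 10^(-0.3357) = 0.462

[A⁻]/[HA] = 0.462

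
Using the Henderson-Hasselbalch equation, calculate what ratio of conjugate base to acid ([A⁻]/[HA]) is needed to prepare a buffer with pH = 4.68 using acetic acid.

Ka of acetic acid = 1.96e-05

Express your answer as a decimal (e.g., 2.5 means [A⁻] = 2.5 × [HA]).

pKa = -log(1.96e-05) = 4.7077. pH = pKa + log([A⁻]/[HA]), so log([A⁻]/[HA]) = pH − pKa = 4.68 − 4.7077 = -0.0277. [A⁻]/[HA] = 10^(-0.0277) = 0.938

[A⁻]/[HA] = 0.938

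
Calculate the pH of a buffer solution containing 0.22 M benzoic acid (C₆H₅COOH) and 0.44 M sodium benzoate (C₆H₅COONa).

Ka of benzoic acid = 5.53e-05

pKa = -log(5.53e-05) = 4.26. pH = pKa + log([A⁻]/[HA]) = 4.26 + log(0.44/0.22)

pH = 4.56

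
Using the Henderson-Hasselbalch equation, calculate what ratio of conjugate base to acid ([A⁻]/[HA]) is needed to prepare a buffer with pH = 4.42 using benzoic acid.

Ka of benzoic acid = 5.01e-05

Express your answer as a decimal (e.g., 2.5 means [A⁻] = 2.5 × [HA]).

pKa = -log(5.01e-05) = 4.3002. pH = pKa + log([A⁻]/[HA]), so log([A⁻]/[HA]) = pH − pKa = 4.42 − 4.3002 = 0.1198. [A⁻]/[HA] = 10^(0.1198) = 1.32

[A⁻]/[HA] = 1.32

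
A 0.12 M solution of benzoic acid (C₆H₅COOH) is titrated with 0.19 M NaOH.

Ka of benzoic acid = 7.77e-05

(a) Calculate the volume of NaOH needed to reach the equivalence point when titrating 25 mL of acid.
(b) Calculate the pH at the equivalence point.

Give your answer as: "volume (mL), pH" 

moles acid = 0.12 × 25/1000 = 0.003 mol; V_base = moles/0.19 × 1000 = 15.8 mL. At equivalence only the conjugate base is present: [A⁻] = 0.003/0.041 = 7.3548e-02 M. Kb = Kw/Ka = 1.29e-10; [OH⁻] = √(Kb × [A⁻]) = 3.0766e-06; pOH = 5.51; pH = 14 - pOH = 8.49.

V = 15.8 mL, pH = 8.49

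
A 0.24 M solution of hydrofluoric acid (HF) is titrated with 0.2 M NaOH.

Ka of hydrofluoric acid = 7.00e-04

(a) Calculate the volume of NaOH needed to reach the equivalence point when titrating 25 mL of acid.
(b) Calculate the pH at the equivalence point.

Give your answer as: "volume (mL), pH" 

moles acid = 0.24 × 25/1000 = 0.006 mol; V_base = moles/0.2 × 1000 = 30.0 mL. At equivalence only the conjugate base is present: [A⁻] = 0.006/0.055 = 1.0909e-01 M. Kb = Kw/Ka = 1.43e-11; [OH⁻] = √(Kb × [A⁻]) = 1.2484e-06; pOH = 5.90; pH = 14 - pOH = 8.10.

V = 30.0 mL, pH = 8.10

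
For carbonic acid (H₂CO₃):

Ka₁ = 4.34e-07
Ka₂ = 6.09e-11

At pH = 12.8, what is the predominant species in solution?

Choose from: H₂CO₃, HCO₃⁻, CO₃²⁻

pKa₁ = 6.36, pKa₂ = 10.22. For a polyprotic acid the predominant species crosses at each pKa: below pKa_n the protonated form dominates, above it the deprotonated form does. At pH = 12.8, the predominant species is CO₃²⁻.

CO₃²⁻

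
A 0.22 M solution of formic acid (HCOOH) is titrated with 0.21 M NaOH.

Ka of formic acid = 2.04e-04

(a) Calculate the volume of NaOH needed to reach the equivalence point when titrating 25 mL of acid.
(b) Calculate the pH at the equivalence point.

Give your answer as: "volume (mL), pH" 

moles acid = 0.22 × 25/1000 = 0.0055 mol; V_base = moles/0.21 × 1000 = 26.2 mL. At equivalence only the conjugate base is present: [A⁻] = 0.0055/0.051 = 1.0744e-01 M. Kb = Kw/Ka = 4.90e-11; [OH⁻] = √(Kb × [A⁻]) = 2.2949e-06; pOH = 5.64; pH = 14 - pOH = 8.36.

V = 26.2 mL, pH = 8.36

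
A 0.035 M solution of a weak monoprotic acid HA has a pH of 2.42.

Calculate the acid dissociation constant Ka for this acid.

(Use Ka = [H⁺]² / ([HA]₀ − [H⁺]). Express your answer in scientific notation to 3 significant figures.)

[H⁺] = 10^(−pH) = 10^(−2.42) = 3.802e-03 M. For HA ⇌ H⁺ + A⁻, Ka = [H⁺][A⁻]/[HA] = [H⁺]² / ([HA]₀ − [H⁺]) = (3.802e-03)² / (0.035 − 3.802e-03) = 4.63e-04.

K_a = 4.63e-04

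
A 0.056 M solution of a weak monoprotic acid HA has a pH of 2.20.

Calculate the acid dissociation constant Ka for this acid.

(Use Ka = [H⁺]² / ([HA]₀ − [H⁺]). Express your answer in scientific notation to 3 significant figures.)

[H⁺] = 10^(−pH) = 10^(−2.20) = 6.310e-03 M. For HA ⇌ H⁺ + A⁻, Ka = [H⁺][A⁻]/[HA] = [H⁺]² / ([HA]₀ − [H⁺]) = (6.310e-03)² / (0.056 − 6.310e-03) = 8.01e-04.

K_a = 8.01e-04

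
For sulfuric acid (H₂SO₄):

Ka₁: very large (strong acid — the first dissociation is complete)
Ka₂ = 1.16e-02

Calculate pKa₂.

pKa₂ = -log(Ka₂) = -log(1.16e-02) = 1.94.

pK_{a2} = 1.94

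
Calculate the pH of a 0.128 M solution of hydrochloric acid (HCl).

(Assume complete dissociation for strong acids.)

[H⁺] = 0.128 M for strong acid. pH = -log[H⁺] = -log(0.128)

pH = 0.89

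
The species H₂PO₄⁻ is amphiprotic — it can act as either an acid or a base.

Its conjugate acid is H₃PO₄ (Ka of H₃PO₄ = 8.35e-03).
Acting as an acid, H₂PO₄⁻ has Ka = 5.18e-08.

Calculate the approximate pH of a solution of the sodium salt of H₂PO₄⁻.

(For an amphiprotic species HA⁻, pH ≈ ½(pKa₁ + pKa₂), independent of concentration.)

pKa₁ = -log(8.35e-03) = 2.08; pKa₂ = -log(5.18e-08) = 7.29. For an amphiprotic species, pH ≈ ½(pKa₁ + pKa₂) = ½(2.08 + 7.29) = 4.68.

pH = 4.68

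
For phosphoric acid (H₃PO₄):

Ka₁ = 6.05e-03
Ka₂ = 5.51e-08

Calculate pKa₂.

pKa₂ = -log(Ka₂) = -log(5.51e-08) = 7.26.

pK_{a2} = 7.26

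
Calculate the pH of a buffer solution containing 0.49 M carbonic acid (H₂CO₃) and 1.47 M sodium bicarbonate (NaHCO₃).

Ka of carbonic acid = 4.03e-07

pKa = -log(4.03e-07) = 6.39. pH = pKa + log([A⁻]/[HA]) = 6.39 + log(1.47/0.49)

pH = 6.87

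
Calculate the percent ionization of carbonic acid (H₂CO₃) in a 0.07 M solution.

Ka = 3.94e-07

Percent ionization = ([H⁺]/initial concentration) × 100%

Using Ka equilibrium: x² + Ka×x - Ka×C = 0. Solving: [H⁺] = 1.6588e-04. Percent = (1.6588e-04/0.07) × 100

Percent ionization = 0.237%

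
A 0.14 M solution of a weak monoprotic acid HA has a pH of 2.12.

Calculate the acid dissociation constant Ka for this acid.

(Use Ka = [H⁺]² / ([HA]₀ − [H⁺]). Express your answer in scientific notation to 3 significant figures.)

[H⁺] = 10^(−pH) = 10^(−2.12) = 7.586e-03 M. For HA ⇌ H⁺ + A⁻, Ka = [H⁺][A⁻]/[HA] = [H⁺]² / ([HA]₀ − [H⁺]) = (7.586e-03)² / (0.14 − 7.586e-03) = 4.35e-04.

K_a = 4.35e-04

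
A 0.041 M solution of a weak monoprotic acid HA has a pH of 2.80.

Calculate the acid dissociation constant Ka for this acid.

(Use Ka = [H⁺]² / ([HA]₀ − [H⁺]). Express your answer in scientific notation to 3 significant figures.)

[H⁺] = 10^(−pH) = 10^(−2.80) = 1.585e-03 M. For HA ⇌ H⁺ + A⁻, Ka = [H⁺][A⁻]/[HA] = [H⁺]² / ([HA]₀ − [H⁺]) = (1.585e-03)² / (0.041 − 1.585e-03) = 6.37e-05.

K_a = 6.37e-05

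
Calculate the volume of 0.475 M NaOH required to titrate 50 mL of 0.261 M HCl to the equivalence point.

At equivalence: moles acid = moles base. moles HCl = 0.261 × 50/1000 = 0.01305 mol. V_base = moles / 0.475 × 1000 = 27.5 mL.

V_{base} = 27.5 mL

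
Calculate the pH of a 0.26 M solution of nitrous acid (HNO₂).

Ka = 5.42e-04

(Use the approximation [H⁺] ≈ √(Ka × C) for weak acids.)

[H⁺] = √(Ka × C) = √(5.42e-04 × 0.26) = 1.1871e-02. pH = -log(1.1871e-02)

pH = 1.93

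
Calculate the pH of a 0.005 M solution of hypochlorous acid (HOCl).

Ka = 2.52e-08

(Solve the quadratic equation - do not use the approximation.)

x² + Ka×x - Ka×C = 0. Using quadratic formula: [H⁺] = 1.1212e-05

pH = 4.95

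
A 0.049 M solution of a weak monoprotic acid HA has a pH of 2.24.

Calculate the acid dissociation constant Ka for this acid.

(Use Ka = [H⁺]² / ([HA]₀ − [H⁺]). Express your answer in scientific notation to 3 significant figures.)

[H⁺] = 10^(−pH) = 10^(−2.24) = 5.754e-03 M. For HA ⇌ H⁺ + A⁻, Ka = [H⁺][A⁻]/[HA] = [H⁺]² / ([HA]₀ − [H⁺]) = (5.754e-03)² / (0.049 − 5.754e-03) = 7.66e-04.

K_a = 7.66e-04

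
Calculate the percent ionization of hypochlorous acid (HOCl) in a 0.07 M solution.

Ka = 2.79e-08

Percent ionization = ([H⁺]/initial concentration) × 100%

Using Ka equilibrium: x² + Ka×x - Ka×C = 0. Solving: [H⁺] = 4.4179e-05. Percent = (4.4179e-05/0.07) × 100

Percent ionization = 0.0631%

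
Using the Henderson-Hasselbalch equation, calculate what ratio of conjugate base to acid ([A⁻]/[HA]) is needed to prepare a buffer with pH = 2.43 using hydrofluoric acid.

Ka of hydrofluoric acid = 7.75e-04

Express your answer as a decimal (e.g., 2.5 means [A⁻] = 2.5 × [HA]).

pKa = -log(7.75e-04) = 3.1107. pH = pKa + log([A⁻]/[HA]), so log([A⁻]/[HA]) = pH − pKa = 2.43 − 3.1107 = -0.6807. [A⁻]/[HA] = 10^(-0.6807) = 0.209

[A⁻]/[HA] = 0.209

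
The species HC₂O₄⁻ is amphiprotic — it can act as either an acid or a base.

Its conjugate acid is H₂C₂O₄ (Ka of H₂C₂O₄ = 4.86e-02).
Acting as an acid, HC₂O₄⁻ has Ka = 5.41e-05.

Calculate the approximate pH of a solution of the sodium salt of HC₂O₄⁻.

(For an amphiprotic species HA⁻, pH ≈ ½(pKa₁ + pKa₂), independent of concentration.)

pKa₁ = -log(4.86e-02) = 1.31; pKa₂ = -log(5.41e-05) = 4.27. For an amphiprotic species, pH ≈ ½(pKa₁ + pKa₂) = ½(1.31 + 4.27) = 2.79.

pH = 2.79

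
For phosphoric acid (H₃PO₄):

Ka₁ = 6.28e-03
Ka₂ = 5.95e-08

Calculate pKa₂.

pKa₂ = -log(Ka₂) = -log(5.95e-08) = 7.23.

pK_{a2} = 7.23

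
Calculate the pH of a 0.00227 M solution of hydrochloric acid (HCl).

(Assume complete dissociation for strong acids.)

[H⁺] = 0.00227 M for strong acid. pH = -log[H⁺] = -log(0.00227)

pH = 2.64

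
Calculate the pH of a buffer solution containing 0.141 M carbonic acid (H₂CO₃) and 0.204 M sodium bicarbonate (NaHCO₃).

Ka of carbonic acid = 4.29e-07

pKa = -log(4.29e-07) = 6.37. pH = pKa + log([A⁻]/[HA]) = 6.37 + log(0.204/0.141)

pH = 6.53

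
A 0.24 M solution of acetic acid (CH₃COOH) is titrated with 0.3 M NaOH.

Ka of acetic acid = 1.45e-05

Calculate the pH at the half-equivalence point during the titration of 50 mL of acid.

At half-equivalence [HA] = [A⁻], so Henderson-Hasselbalch gives pH = pKa = -log(1.45e-05) = 4.84.

pH = pKa = 4.84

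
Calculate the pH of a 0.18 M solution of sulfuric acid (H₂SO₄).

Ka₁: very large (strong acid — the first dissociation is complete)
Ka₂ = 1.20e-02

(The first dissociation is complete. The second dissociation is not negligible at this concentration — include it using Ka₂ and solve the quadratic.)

First dissociation is complete: [H⁺]₀ = [HSO₄⁻]₀ = C = 0.18 M. Second dissociation HSO₄⁻ ⇌ H⁺ + SO₄²⁻: let x = [SO₄²⁻]. Ka₂ = (C + x)·x / (C − x) = 1.20e-02 → x² + (C + Ka₂)·x − Ka₂·C = 0 → x² + 0.19200·x − 2.160e-03 = 0. x = (−0.19200 + √(0.19200² + 4 × 2.160e-03)) / 2 = 1.0658e-02 M. [H⁺] = C + x = 0.18 + 1.0658e-02 = 1.9066e-01 M. pH = -log(1.9066e-01) = 0.72.

pH = 0.72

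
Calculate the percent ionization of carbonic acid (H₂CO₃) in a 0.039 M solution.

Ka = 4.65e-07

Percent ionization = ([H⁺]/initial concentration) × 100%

Using Ka equilibrium: x² + Ka×x - Ka×C = 0. Solving: [H⁺] = 1.3443e-04. Percent = (1.3443e-04/0.039) × 100

Percent ionization = 0.345%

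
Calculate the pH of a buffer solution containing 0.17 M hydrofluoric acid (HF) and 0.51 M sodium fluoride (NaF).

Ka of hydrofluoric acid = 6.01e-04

pKa = -log(6.01e-04) = 3.22. pH = pKa + log([A⁻]/[HA]) = 3.22 + log(0.51/0.17)

pH = 3.70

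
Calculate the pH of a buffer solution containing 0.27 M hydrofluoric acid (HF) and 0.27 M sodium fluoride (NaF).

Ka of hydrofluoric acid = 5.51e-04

pKa = -log(5.51e-04) = 3.26. pH = pKa + log([A⁻]/[HA]) = 3.26 + log(0.27/0.27)

pH = 3.26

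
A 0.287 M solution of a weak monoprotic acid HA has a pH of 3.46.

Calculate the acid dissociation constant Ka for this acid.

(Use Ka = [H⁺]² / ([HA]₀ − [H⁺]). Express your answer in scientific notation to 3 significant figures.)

[H⁺] = 10^(−pH) = 10^(−3.46) = 3.467e-04 M. For HA ⇌ H⁺ + A⁻, Ka = [H⁺][A⁻]/[HA] = [H⁺]² / ([HA]₀ − [H⁺]) = (3.467e-04)² / (0.287 − 3.467e-04) = 4.19e-07.

K_a = 4.19e-07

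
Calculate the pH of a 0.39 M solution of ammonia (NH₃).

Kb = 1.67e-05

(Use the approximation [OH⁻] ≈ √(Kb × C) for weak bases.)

[OH⁻] = √(Kb × C) = √(1.67e-05 × 0.39) = 2.5521e-03. pOH = 2.59, pH = 14 - pOH

pH = 11.41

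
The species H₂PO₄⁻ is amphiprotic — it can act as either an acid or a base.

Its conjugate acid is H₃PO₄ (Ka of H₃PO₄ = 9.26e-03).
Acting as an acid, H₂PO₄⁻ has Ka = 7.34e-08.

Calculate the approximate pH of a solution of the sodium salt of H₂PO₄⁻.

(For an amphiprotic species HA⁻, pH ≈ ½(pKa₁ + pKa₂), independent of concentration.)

pKa₁ = -log(9.26e-03) = 2.03; pKa₂ = -log(7.34e-08) = 7.13. For an amphiprotic species, pH ≈ ½(pKa₁ + pKa₂) = ½(2.03 + 7.13) = 4.58.

pH = 4.58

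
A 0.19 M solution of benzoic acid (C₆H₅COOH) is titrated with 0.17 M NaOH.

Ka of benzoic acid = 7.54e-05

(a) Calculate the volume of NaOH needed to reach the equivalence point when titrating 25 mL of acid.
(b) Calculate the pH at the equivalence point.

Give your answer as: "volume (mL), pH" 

moles acid = 0.19 × 25/1000 = 0.00475 mol; V_base = moles/0.17 × 1000 = 27.9 mL. At equivalence only the conjugate base is present: [A⁻] = 0.00475/0.053 = 8.9722e-02 M. Kb = Kw/Ka = 1.33e-10; [OH⁻] = √(Kb × [A⁻]) = 3.4496e-06; pOH = 5.46; pH = 14 - pOH = 8.54.

V = 27.9 mL, pH = 8.54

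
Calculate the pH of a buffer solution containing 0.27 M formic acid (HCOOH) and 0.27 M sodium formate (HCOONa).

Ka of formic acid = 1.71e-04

pKa = -log(1.71e-04) = 3.77. pH = pKa + log([A⁻]/[HA]) = 3.77 + log(0.27/0.27)

pH = 3.77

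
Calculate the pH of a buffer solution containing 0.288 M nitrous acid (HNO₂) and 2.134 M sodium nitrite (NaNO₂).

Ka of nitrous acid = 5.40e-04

pKa = -log(5.40e-04) = 3.27. pH = pKa + log([A⁻]/[HA]) = 3.27 + log(2.134/0.288)

pH = 4.14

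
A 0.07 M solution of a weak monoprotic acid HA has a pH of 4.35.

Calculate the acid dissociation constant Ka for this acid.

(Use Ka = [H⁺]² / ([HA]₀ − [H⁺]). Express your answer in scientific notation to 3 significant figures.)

[H⁺] = 10^(−pH) = 10^(−4.35) = 4.467e-05 M. For HA ⇌ H⁺ + A⁻, Ka = [H⁺][A⁻]/[HA] = [H⁺]² / ([HA]₀ − [H⁺]) = (4.467e-05)² / (0.07 − 4.467e-05) = 2.85e-08.

K_a = 2.85e-08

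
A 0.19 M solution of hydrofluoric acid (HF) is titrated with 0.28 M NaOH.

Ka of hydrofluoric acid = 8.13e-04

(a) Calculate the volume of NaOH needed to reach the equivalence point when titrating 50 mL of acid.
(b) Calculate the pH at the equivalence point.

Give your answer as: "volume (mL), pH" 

moles acid = 0.19 × 50/1000 = 0.0095 mol; V_base = moles/0.28 × 1000 = 33.9 mL. At equivalence only the conjugate base is present: [A⁻] = 0.0095/0.084 = 1.1319e-01 M. Kb = Kw/Ka = 1.23e-11; [OH⁻] = √(Kb × [A⁻]) = 1.1799e-06; pOH = 5.93; pH = 14 - pOH = 8.07.

V = 33.9 mL, pH = 8.07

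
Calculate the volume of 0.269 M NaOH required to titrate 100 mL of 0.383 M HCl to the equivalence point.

At equivalence: moles acid = moles base. moles HCl = 0.383 × 100/1000 = 0.0383 mol. V_base = moles / 0.269 × 1000 = 142.4 mL.

V_{base} = 142.4 mL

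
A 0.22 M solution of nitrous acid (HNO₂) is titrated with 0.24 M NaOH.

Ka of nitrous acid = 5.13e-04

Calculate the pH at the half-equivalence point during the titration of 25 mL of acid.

At half-equivalence [HA] = [A⁻], so Henderson-Hasselbalch gives pH = pKa = -log(5.13e-04) = 3.29.

pH = pKa = 3.29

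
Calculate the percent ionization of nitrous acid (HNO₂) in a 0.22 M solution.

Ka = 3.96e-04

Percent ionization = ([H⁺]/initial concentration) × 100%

Using Ka equilibrium: x² + Ka×x - Ka×C = 0. Solving: [H⁺] = 9.1379e-03. Percent = (9.1379e-03/0.22) × 100

Percent ionization = 4.15%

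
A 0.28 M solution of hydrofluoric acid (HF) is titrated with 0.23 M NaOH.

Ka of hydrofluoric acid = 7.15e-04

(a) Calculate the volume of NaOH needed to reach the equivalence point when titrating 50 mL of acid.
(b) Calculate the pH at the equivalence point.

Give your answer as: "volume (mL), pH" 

moles acid = 0.28 × 50/1000 = 0.014 mol; V_base = moles/0.23 × 1000 = 60.9 mL. At equivalence only the conjugate base is present: [A⁻] = 0.014/0.111 = 1.2627e-01 M. Kb = Kw/Ka = 1.40e-11; [OH⁻] = √(Kb × [A⁻]) = 1.3289e-06; pOH = 5.88; pH = 14 - pOH = 8.12.

V = 60.9 mL, pH = 8.12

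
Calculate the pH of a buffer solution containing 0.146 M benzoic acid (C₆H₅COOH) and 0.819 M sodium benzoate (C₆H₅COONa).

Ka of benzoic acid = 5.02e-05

pKa = -log(5.02e-05) = 4.30. pH = pKa + log([A⁻]/[HA]) = 4.30 + log(0.819/0.146)

pH = 5.05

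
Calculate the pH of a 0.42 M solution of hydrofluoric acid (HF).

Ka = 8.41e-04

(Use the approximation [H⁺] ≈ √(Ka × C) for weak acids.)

[H⁺] = √(Ka × C) = √(8.41e-04 × 0.42) = 1.8794e-02. pH = -log(1.8794e-02)

pH = 1.73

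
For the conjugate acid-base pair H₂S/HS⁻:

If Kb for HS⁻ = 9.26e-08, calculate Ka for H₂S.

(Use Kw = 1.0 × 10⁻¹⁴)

For a conjugate pair Ka × Kb = Kw, so Ka = Kw/Kb = 1.0 × 10⁻¹⁴ / 9.26e-08 = 1.08e-07.

K_a = 1.08e-07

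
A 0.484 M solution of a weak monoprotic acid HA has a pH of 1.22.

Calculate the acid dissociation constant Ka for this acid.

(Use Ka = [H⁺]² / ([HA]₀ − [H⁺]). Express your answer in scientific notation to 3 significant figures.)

[H⁺] = 10^(−pH) = 10^(−1.22) = 6.026e-02 M. For HA ⇌ H⁺ + A⁻, Ka = [H⁺][A⁻]/[HA] = [H⁺]² / ([HA]₀ − [H⁺]) = (6.026e-02)² / (0.484 − 6.026e-02) = 8.57e-03.

K_a = 8.57e-03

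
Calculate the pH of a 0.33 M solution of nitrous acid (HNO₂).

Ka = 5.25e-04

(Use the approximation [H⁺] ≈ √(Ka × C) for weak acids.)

[H⁺] = √(Ka × C) = √(5.25e-04 × 0.33) = 1.3162e-02. pH = -log(1.3162e-02)

pH = 1.88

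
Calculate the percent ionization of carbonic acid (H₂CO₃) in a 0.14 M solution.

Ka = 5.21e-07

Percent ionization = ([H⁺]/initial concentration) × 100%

Using Ka equilibrium: x² + Ka×x - Ka×C = 0. Solving: [H⁺] = 2.6981e-04. Percent = (2.6981e-04/0.14) × 100

Percent ionization = 0.193%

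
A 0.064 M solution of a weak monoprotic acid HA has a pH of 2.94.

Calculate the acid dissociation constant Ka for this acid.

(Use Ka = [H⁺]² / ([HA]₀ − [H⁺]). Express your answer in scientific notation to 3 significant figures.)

[H⁺] = 10^(−pH) = 10^(−2.94) = 1.148e-03 M. For HA ⇌ H⁺ + A⁻, Ka = [H⁺][A⁻]/[HA] = [H⁺]² / ([HA]₀ − [H⁺]) = (1.148e-03)² / (0.064 − 1.148e-03) = 2.10e-05.

K_a = 2.10e-05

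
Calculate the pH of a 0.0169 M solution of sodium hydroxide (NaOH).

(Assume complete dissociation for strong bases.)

[OH⁻] = 0.0169 M for strong base. pOH = -log[OH⁻] = 1.77, pH = 14 - pOH

pH = 12.23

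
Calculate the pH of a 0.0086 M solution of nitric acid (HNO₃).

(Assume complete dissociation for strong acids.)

[H⁺] = 0.0086 M for strong acid. pH = -log[H⁺] = -log(0.0086)

pH = 2.07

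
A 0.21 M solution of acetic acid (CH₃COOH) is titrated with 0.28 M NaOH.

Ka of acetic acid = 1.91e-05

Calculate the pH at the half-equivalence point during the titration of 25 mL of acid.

At half-equivalence [HA] = [A⁻], so Henderson-Hasselbalch gives pH = pKa = -log(1.91e-05) = 4.72.

pH = pKa = 4.72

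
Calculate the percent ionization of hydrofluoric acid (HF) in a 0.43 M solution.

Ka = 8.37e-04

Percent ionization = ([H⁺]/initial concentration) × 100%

Using Ka equilibrium: x² + Ka×x - Ka×C = 0. Solving: [H⁺] = 1.8557e-02. Percent = (1.8557e-02/0.43) × 100

Percent ionization = 4.32%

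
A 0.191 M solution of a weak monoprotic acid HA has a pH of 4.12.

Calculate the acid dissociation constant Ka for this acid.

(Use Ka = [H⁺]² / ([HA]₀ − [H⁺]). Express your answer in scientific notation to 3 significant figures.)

[H⁺] = 10^(−pH) = 10^(−4.12) = 7.586e-05 M. For HA ⇌ H⁺ + A⁻, Ka = [H⁺][A⁻]/[HA] = [H⁺]² / ([HA]₀ − [H⁺]) = (7.586e-05)² / (0.191 − 7.586e-05) = 3.01e-08.

K_a = 3.01e-08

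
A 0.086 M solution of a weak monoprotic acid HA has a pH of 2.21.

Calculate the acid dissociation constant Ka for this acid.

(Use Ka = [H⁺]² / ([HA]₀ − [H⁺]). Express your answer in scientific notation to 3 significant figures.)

[H⁺] = 10^(−pH) = 10^(−2.21) = 6.166e-03 M. For HA ⇌ H⁺ + A⁻, Ka = [H⁺][A⁻]/[HA] = [H⁺]² / ([HA]₀ − [H⁺]) = (6.166e-03)² / (0.086 − 6.166e-03) = 4.76e-04.

K_a = 4.76e-04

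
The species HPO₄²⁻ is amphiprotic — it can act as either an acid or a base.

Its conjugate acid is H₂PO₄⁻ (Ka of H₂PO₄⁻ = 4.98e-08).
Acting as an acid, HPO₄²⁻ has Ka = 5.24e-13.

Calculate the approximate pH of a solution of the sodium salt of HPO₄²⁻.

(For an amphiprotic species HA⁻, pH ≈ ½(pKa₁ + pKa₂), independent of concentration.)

pKa₁ = -log(4.98e-08) = 7.30; pKa₂ = -log(5.24e-13) = 12.28. For an amphiprotic species, pH ≈ ½(pKa₁ + pKa₂) = ½(7.30 + 12.28) = 9.79.

pH = 9.79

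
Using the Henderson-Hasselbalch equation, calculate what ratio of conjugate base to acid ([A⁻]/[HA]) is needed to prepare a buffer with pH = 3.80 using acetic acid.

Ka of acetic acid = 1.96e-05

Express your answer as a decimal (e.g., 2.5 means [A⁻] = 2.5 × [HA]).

pKa = -log(1.96e-05) = 4.7077. pH = pKa + log([A⁻]/[HA]), so log([A⁻]/[HA]) = pH − pKa = 3.80 − 4.7077 = -0.9077. [A⁻]/[HA] = 10^(-0.9077) = 0.124

[A⁻]/[HA] = 0.124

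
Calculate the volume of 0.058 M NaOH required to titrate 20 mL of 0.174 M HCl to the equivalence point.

At equivalence: moles acid = moles base. moles HCl = 0.174 × 20/1000 = 0.00348 mol. V_base = moles / 0.058 × 1000 = 60.0 mL.

V_{base} = 60.0 mL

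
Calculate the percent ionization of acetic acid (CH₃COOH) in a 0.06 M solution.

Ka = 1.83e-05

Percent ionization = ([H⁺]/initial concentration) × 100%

Using Ka equilibrium: x² + Ka×x - Ka×C = 0. Solving: [H⁺] = 1.0387e-03. Percent = (1.0387e-03/0.06) × 100

Percent ionization = 1.73%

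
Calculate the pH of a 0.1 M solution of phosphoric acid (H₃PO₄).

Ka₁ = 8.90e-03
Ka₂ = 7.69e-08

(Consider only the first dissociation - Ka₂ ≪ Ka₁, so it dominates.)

First dissociation dominates. From Ka₁ = [H⁺][HA⁻]/[H₂A], x² + Ka₁·x − Ka₁·C = 0 with C = 0.1 M and Ka₁ = 8.90e-03. Solving: [H⁺] = (−Ka₁ + √(Ka₁² + 4·Ka₁·C)) / 2 = 2.5713e-02 M. pH = -log(2.5713e-02) = 1.59.

pH = 1.59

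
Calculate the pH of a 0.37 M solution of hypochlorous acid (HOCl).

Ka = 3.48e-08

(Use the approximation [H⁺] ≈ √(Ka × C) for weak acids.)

[H⁺] = √(Ka × C) = √(3.48e-08 × 0.37) = 1.1347e-04. pH = -log(1.1347e-04)

pH = 3.95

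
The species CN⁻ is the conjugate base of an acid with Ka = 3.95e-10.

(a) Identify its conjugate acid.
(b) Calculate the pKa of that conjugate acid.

(a) The conjugate acid is formed by adding one H⁺ to CN⁻, giving HCN. (b) pKa = -log(Ka) = -log(3.95e-10) = 9.40.

Conjugate acid: HCN; pK_a = 9.40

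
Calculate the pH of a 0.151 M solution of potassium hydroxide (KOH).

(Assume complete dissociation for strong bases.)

[OH⁻] = 0.151 M for strong base. pOH = -log[OH⁻] = 0.82, pH = 14 - pOH

pH = 13.18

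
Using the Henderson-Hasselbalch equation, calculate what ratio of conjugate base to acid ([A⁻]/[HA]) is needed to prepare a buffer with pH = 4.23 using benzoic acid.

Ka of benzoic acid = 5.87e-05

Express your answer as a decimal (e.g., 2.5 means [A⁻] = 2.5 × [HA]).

pKa = -log(5.87e-05) = 4.2314. pH = pKa + log([A⁻]/[HA]), so log([A⁻]/[HA]) = pH − pKa = 4.23 − 4.2314 = -0.0014. [A⁻]/[HA] = 10^(-0.0014) = 0.997

[A⁻]/[HA] = 0.997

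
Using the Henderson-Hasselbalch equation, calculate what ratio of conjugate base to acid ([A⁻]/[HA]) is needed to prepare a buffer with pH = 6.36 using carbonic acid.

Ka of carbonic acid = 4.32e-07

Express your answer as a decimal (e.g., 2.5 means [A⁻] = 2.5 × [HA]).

pKa = -log(4.32e-07) = 6.3645. pH = pKa + log([A⁻]/[HA]), so log([A⁻]/[HA]) = pH − pKa = 6.36 − 6.3645 = -0.0045. [A⁻]/[HA] = 10^(-0.0045) = 0.990

[A⁻]/[HA] = 0.990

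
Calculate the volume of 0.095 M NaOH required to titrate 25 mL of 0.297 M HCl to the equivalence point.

At equivalence: moles acid = moles base. moles HCl = 0.297 × 25/1000 = 0.007425 mol. V_base = moles / 0.095 × 1000 = 78.2 mL.

V_{base} = 78.2 mL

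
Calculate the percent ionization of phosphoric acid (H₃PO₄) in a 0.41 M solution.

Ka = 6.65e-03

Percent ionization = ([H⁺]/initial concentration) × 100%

Using Ka equilibrium: x² + Ka×x - Ka×C = 0. Solving: [H⁺] = 4.8997e-02. Percent = (4.8997e-02/0.41) × 100

Percent ionization = 12%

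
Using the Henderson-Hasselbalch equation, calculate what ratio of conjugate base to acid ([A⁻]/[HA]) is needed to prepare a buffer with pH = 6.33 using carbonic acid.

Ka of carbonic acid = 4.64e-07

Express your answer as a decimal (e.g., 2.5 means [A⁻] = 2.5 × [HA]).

pKa = -log(4.64e-07) = 6.3335. pH = pKa + log([A⁻]/[HA]), so log([A⁻]/[HA]) = pH − pKa = 6.33 − 6.3335 = -0.0035. [A⁻]/[HA] = 10^(-0.0035) = 0.992

[A⁻]/[HA] = 0.992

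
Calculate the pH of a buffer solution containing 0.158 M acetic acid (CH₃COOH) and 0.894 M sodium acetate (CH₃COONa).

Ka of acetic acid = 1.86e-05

pKa = -log(1.86e-05) = 4.73. pH = pKa + log([A⁻]/[HA]) = 4.73 + log(0.894/0.158)

pH = 5.48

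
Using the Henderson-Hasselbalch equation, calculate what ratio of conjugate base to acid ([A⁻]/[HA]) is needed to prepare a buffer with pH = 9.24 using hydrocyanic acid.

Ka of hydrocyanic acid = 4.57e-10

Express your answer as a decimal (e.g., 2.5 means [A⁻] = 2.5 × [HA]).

pKa = -log(4.57e-10) = 9.3401. pH = pKa + log([A⁻]/[HA]), so log([A⁻]/[HA]) = pH − pKa = 9.24 − 9.3401 = -0.1001. [A⁻]/[HA] = 10^(-0.1001) = 0.794

[A⁻]/[HA] = 0.794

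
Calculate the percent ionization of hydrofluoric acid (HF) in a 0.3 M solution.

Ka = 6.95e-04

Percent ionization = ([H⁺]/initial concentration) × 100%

Using Ka equilibrium: x² + Ka×x - Ka×C = 0. Solving: [H⁺] = 1.4096e-02. Percent = (1.4096e-02/0.3) × 100

Percent ionization = 4.7%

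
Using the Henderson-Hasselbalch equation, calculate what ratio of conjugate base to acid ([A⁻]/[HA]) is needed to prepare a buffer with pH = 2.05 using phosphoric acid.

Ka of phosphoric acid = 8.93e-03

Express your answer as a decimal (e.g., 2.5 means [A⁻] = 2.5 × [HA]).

pKa = -log(8.93e-03) = 2.0491. pH = pKa + log([A⁻]/[HA]), so log([A⁻]/[HA]) = pH − pKa = 2.05 − 2.0491 = 0.0009. [A⁻]/[HA] = 10^(0.0009) = 1.00

[A⁻]/[HA] = 1.00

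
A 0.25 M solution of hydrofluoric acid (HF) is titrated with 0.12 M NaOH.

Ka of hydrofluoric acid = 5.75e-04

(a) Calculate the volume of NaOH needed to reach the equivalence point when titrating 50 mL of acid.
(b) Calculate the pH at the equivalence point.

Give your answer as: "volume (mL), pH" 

moles acid = 0.25 × 50/1000 = 0.0125 mol; V_base = moles/0.12 × 1000 = 104.2 mL. At equivalence only the conjugate base is present: [A⁻] = 0.0125/0.154 = 8.1081e-02 M. Kb = Kw/Ka = 1.74e-11; [OH⁻] = √(Kb × [A⁻]) = 1.1875e-06; pOH = 5.93; pH = 14 - pOH = 8.07.

V = 104.2 mL, pH = 8.07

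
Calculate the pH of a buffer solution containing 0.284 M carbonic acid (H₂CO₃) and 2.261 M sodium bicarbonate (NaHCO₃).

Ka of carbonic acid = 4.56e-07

pKa = -log(4.56e-07) = 6.34. pH = pKa + log([A⁻]/[HA]) = 6.34 + log(2.261/0.284)

pH = 7.24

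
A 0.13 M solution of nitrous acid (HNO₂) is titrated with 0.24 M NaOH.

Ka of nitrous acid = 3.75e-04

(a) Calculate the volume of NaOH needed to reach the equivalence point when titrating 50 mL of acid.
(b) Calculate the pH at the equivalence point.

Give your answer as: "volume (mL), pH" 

moles acid = 0.13 × 50/1000 = 0.0065 mol; V_base = moles/0.24 × 1000 = 27.1 mL. At equivalence only the conjugate base is present: [A⁻] = 0.0065/0.077 = 8.4324e-02 M. Kb = Kw/Ka = 2.67e-11; [OH⁻] = √(Kb × [A⁻]) = 1.4995e-06; pOH = 5.82; pH = 14 - pOH = 8.18.

V = 27.1 mL, pH = 8.18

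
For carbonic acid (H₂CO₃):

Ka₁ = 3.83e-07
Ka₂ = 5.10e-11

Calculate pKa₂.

pKa₂ = -log(Ka₂) = -log(5.10e-11) = 10.29.

pK_{a2} = 10.29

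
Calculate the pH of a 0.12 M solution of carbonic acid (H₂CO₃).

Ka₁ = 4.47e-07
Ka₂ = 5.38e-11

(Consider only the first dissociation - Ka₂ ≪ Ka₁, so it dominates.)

First dissociation dominates. From Ka₁ = [H⁺][HA⁻]/[H₂A], x² + Ka₁·x − Ka₁·C = 0 with C = 0.12 M and Ka₁ = 4.47e-07. Solving: [H⁺] = (−Ka₁ + √(Ka₁² + 4·Ka₁·C)) / 2 = 2.3138e-04 M. pH = -log(2.3138e-04) = 3.64.

pH = 3.64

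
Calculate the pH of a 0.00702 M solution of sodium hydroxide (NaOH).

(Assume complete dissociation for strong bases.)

[OH⁻] = 0.00702 M for strong base. pOH = -log[OH⁻] = 2.15, pH = 14 - pOH

pH = 11.85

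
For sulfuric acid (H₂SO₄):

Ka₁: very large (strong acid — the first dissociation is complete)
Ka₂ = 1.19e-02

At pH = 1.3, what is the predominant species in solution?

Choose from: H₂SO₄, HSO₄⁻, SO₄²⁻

The first dissociation is complete, so H₂SO₄ itself is never the predominant species in water; pKa₂ = -log(1.19e-02) = 1.92. For a polyprotic acid the predominant species crosses at each pKa: below pKa_n the protonated form dominates, above it the deprotonated form does. At pH = 1.3, the predominant species is HSO₄⁻.

HSO₄⁻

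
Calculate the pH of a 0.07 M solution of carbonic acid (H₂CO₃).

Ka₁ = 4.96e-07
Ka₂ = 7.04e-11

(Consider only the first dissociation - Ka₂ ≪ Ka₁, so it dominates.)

First dissociation dominates. From Ka₁ = [H⁺][HA⁻]/[H₂A], x² + Ka₁·x − Ka₁·C = 0 with C = 0.07 M and Ka₁ = 4.96e-07. Solving: [H⁺] = (−Ka₁ + √(Ka₁² + 4·Ka₁·C)) / 2 = 1.8609e-04 M. pH = -log(1.8609e-04) = 3.73.

pH = 3.73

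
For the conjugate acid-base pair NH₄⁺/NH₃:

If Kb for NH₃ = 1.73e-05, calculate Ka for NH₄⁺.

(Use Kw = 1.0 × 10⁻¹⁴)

For a conjugate pair Ka × Kb = Kw, so Ka = Kw/Kb = 1.0 × 10⁻¹⁴ / 1.73e-05 = 5.78e-10.

K_a = 5.78e-10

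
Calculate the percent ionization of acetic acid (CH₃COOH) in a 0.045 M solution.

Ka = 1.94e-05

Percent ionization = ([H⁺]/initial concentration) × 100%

Using Ka equilibrium: x² + Ka×x - Ka×C = 0. Solving: [H⁺] = 9.2470e-04. Percent = (9.2470e-04/0.045) × 100

Percent ionization = 2.05%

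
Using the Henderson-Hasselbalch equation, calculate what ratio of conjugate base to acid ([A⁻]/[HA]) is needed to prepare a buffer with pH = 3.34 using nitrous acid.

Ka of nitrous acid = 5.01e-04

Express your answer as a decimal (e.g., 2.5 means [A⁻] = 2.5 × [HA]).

pKa = -log(5.01e-04) = 3.3002. pH = pKa + log([A⁻]/[HA]), so log([A⁻]/[HA]) = pH − pKa = 3.34 − 3.3002 = 0.0398. [A⁻]/[HA] = 10^(0.0398) = 1.10

[A⁻]/[HA] = 1.10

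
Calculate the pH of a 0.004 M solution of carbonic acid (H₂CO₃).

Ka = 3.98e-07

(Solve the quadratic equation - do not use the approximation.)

x² + Ka×x - Ka×C = 0. Using quadratic formula: [H⁺] = 3.9701e-05

pH = 4.40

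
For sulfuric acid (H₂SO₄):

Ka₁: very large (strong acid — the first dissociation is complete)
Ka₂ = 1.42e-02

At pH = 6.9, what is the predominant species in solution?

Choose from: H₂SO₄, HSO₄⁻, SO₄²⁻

The first dissociation is complete, so H₂SO₄ itself is never the predominant species in water; pKa₂ = -log(1.42e-02) = 1.85. For a polyprotic acid the predominant species crosses at each pKa: below pKa_n the protonated form dominates, above it the deprotonated form does. At pH = 6.9, the predominant species is SO₄²⁻.

SO₄²⁻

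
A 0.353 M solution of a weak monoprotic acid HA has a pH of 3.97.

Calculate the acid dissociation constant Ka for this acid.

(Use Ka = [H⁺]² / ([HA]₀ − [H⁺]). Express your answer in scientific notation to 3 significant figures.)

[H⁺] = 10^(−pH) = 10^(−3.97) = 1.072e-04 M. For HA ⇌ H⁺ + A⁻, Ka = [H⁺][A⁻]/[HA] = [H⁺]² / ([HA]₀ − [H⁺]) = (1.072e-04)² / (0.353 − 1.072e-04) = 3.25e-08.

K_a = 3.25e-08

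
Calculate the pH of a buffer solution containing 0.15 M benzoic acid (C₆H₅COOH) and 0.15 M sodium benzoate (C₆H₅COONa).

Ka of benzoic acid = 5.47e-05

pKa = -log(5.47e-05) = 4.26. pH = pKa + log([A⁻]/[HA]) = 4.26 + log(0.15/0.15)

pH = 4.26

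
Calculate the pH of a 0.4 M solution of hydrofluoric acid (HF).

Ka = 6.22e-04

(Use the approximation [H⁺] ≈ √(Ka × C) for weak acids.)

[H⁺] = √(Ka × C) = √(6.22e-04 × 0.4) = 1.5773e-02. pH = -log(1.5773e-02)

pH = 1.80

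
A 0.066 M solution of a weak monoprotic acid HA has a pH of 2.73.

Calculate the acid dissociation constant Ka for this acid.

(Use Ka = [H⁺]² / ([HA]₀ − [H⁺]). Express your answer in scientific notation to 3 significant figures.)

[H⁺] = 10^(−pH) = 10^(−2.73) = 1.862e-03 M. For HA ⇌ H⁺ + A⁻, Ka = [H⁺][A⁻]/[HA] = [H⁺]² / ([HA]₀ − [H⁺]) = (1.862e-03)² / (0.066 − 1.862e-03) = 5.41e-05.

K_a = 5.41e-05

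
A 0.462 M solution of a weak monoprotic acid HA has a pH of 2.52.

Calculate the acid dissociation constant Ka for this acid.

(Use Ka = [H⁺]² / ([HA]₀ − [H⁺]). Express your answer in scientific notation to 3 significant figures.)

[H⁺] = 10^(−pH) = 10^(−2.52) = 3.020e-03 M. For HA ⇌ H⁺ + A⁻, Ka = [H⁺][A⁻]/[HA] = [H⁺]² / ([HA]₀ − [H⁺]) = (3.020e-03)² / (0.462 − 3.020e-03) = 1.99e-05.

K_a = 1.99e-05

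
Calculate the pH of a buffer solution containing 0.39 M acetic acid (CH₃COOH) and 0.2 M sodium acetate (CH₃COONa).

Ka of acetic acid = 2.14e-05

pKa = -log(2.14e-05) = 4.67. pH = pKa + log([A⁻]/[HA]) = 4.67 + log(0.2/0.39)

pH = 4.38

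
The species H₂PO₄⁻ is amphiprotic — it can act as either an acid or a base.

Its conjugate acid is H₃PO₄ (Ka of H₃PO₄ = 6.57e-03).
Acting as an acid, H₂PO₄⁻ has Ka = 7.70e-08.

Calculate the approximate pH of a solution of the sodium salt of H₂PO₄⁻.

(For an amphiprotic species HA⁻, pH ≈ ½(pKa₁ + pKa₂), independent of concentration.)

pKa₁ = -log(6.57e-03) = 2.18; pKa₂ = -log(7.70e-08) = 7.11. For an amphiprotic species, pH ≈ ½(pKa₁ + pKa₂) = ½(2.18 + 7.11) = 4.65.

pH = 4.65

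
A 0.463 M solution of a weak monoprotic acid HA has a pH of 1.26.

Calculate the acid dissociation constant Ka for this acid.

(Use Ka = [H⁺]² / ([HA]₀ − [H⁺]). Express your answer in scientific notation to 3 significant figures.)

[H⁺] = 10^(−pH) = 10^(−1.26) = 5.495e-02 M. For HA ⇌ H⁺ + A⁻, Ka = [H⁺][A⁻]/[HA] = [H⁺]² / ([HA]₀ − [H⁺]) = (5.495e-02)² / (0.463 − 5.495e-02) = 7.40e-03.

K_a = 7.40e-03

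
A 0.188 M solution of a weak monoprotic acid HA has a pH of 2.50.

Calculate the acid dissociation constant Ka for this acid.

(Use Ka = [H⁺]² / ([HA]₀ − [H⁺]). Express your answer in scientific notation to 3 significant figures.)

[H⁺] = 10^(−pH) = 10^(−2.50) = 3.162e-03 M. For HA ⇌ H⁺ + A⁻, Ka = [H⁺][A⁻]/[HA] = [H⁺]² / ([HA]₀ − [H⁺]) = (3.162e-03)² / (0.188 − 3.162e-03) = 5.41e-05.

K_a = 5.41e-05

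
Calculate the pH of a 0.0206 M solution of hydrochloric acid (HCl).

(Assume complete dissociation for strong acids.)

[H⁺] = 0.0206 M for strong acid. pH = -log[H⁺] = -log(0.0206)

pH = 1.69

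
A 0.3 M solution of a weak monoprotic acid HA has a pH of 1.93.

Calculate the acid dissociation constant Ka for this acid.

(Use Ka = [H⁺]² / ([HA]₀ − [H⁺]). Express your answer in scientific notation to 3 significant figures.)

[H⁺] = 10^(−pH) = 10^(−1.93) = 1.175e-02 M. For HA ⇌ H⁺ + A⁻, Ka = [H⁺][A⁻]/[HA] = [H⁺]² / ([HA]₀ − [H⁺]) = (1.175e-02)² / (0.3 − 1.175e-02) = 4.79e-04.

K_a = 4.79e-04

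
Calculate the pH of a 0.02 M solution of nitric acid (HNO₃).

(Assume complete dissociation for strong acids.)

[H⁺] = 0.02 M for strong acid. pH = -log[H⁺] = -log(0.02)

pH = 1.70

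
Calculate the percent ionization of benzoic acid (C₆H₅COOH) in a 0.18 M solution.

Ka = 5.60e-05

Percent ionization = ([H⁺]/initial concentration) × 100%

Using Ka equilibrium: x² + Ka×x - Ka×C = 0. Solving: [H⁺] = 3.1470e-03. Percent = (3.1470e-03/0.18) × 100

Percent ionization = 1.75%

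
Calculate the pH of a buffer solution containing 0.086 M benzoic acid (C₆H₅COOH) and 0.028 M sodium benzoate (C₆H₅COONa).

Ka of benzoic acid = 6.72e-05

pKa = -log(6.72e-05) = 4.17. pH = pKa + log([A⁻]/[HA]) = 4.17 + log(0.028/0.086)

pH = 3.69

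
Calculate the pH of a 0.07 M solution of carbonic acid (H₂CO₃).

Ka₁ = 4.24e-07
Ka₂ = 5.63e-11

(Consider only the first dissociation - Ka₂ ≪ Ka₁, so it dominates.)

First dissociation dominates. From Ka₁ = [H⁺][HA⁻]/[H₂A], x² + Ka₁·x − Ka₁·C = 0 with C = 0.07 M and Ka₁ = 4.24e-07. Solving: [H⁺] = (−Ka₁ + √(Ka₁² + 4·Ka₁·C)) / 2 = 1.7207e-04 M. pH = -log(1.7207e-04) = 3.76.

pH = 3.76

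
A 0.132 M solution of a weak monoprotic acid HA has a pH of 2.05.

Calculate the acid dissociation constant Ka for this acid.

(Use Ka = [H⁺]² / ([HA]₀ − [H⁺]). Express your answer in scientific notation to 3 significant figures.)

[H⁺] = 10^(−pH) = 10^(−2.05) = 8.913e-03 M. For HA ⇌ H⁺ + A⁻, Ka = [H⁺][A⁻]/[HA] = [H⁺]² / ([HA]₀ − [H⁺]) = (8.913e-03)² / (0.132 − 8.913e-03) = 6.45e-04.

K_a = 6.45e-04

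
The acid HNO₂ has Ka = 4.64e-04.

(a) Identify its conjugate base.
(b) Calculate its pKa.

(a) The conjugate base is formed by removing one H⁺ from HNO₂, giving NO₂⁻. (b) pKa = -log(Ka) = -log(4.64e-04) = 3.33.

Conjugate base: NO₂⁻; pK_a = 3.33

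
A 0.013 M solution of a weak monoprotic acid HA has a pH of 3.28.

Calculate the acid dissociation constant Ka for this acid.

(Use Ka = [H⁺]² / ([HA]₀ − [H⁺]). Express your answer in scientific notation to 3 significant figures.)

[H⁺] = 10^(−pH) = 10^(−3.28) = 5.248e-04 M. For HA ⇌ H⁺ + A⁻, Ka = [H⁺][A⁻]/[HA] = [H⁺]² / ([HA]₀ − [H⁺]) = (5.248e-04)² / (0.013 − 5.248e-04) = 2.21e-05.

K_a = 2.21e-05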